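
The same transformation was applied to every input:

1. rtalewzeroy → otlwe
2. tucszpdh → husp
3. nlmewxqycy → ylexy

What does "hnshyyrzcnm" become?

nnhyz

The pattern: keep every other character starting from the second (positions 2nd, 4th, 6th, ...), then move the last character to the front.
Applying that to "hnshyyrzcnm" gives "nnhyz".
(Check on "rtalewzeroy": → "tlweo" → "otlwe" ✓)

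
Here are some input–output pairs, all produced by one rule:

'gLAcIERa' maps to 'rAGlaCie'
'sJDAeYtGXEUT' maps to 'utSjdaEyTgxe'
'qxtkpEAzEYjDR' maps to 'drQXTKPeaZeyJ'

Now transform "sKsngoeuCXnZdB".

The pattern: flip the case of every letter, then move the last 2 characters to the front (rotate right by 2).
For "sKsngoeuCXnZdB" the result is "DbSkSNGOEUcxNz".

DbSkSNGOEUcxNz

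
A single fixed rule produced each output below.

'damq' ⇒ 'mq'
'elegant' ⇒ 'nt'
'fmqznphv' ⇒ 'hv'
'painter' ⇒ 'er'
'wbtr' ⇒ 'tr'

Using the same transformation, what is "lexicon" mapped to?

Looking at the pairs, the operation is to keep only the last 2 characters.
On "lexicon" that produces "on".

on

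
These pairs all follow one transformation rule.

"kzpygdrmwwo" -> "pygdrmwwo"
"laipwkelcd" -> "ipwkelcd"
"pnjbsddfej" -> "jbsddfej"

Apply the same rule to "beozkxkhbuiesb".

ozkxkhbuiesb

Rule — delete the first 2 characters.
For "beozkxkhbuiesb" the result is "ozkxkhbuiesb".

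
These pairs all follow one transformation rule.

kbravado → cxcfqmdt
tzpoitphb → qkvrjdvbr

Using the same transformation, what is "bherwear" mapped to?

tygctdjg

Each output is the input with this applied: shift every letter 2 places forward in the alphabet (wrapping around), then move the first 3 characters to the end (rotate left by 3).
For "bherwear", step one produces "djgtygct"; step two turns that into "tygctdjg".
(Check on "kbravado": → "mdtcxcfq" → "cxcfqmdt" ✓)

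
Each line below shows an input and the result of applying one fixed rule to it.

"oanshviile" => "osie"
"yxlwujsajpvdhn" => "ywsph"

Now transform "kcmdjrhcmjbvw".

The rule is to keep one character in every 3, starting at position 1 (positions 1st, 4th, 7th, ...).
On "kcmdjrhcmjbvw" that produces "kdhjw".

kdhjw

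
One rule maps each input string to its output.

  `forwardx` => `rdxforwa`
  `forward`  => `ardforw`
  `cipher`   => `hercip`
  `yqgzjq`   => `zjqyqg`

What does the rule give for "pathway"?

What's happening: move the last 3 characters to the front (rotate right by 3).
Doing the same to "pathway": "waypath".

waypath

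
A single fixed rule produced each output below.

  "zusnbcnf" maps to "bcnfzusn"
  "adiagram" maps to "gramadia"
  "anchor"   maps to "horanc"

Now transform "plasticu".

The transformation: swap the front and back halves of the string.
So "plasticu" becomes "ticuplas".

ticuplas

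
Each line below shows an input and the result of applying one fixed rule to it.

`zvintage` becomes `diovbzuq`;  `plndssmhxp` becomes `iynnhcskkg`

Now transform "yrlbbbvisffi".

The rule is to move the first 2 characters to the end (rotate left by 2), then shift every letter 5 places backward in the alphabet (wrapping around).
"yrlbbbvisffi" → "lbbbvisffiyr" → "gwwwqdnaadtm".

gwwwqdnaadtm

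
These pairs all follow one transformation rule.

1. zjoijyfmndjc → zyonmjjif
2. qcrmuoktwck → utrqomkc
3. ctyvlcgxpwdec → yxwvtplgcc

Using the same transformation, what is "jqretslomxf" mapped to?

Rule — delete the last 3 characters, then sort the characters into reverse alphabetical order.
For "jqretslomxf", step one produces "jqretslo"; step two turns that into "tsrqolje".

tsrqolje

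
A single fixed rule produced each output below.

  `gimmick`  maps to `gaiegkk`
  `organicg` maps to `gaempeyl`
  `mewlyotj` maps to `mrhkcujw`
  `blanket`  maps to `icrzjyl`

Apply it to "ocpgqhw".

ofumane

Each output is the input with this applied: shift every letter 2 places backward in the alphabet (wrapping around), then move the last 3 characters to the front (rotate right by 3).
"ocpgqhw" → "maneofu" → "ofumane".
(Check on "organicg": → "mpeylgae" → "gaempeyl" ✓)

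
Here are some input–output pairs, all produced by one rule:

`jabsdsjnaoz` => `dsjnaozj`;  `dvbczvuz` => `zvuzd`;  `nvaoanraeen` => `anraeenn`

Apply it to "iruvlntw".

lntwi

Each output is the input with this applied: move the first character to the end, then delete the first 3 characters.
Working it through for "iruvlntw": intermediate "ruvlntwi", final "lntwi".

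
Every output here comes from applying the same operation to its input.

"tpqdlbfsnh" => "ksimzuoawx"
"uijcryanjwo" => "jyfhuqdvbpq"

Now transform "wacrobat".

Each output is the input with this applied: move the first 3 characters to the end (rotate left by 3), then shift every letter 7 places forward in the alphabet (wrapping around).
Starting from "wacrobat": after the first operation, "robatwac"; after the second, "yvihadhj".

yvihadhj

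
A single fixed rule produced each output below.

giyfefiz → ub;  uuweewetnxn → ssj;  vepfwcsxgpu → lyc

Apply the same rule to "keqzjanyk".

mwg

In each case the input is transformed by: keep one character in every 3, starting at position 3 (positions 3rd, 6th, 9th, ...), then shift every letter 4 places backward in the alphabet (wrapping around).
Starting from "keqzjanyk": after the first operation, "qak"; after the second, "mwg".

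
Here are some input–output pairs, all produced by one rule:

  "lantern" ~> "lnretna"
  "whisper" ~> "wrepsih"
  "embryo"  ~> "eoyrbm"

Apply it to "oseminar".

Rule — move the first character to the end, then reverse the string.
On "oseminar": the first step gives "seminaro", and the second then gives "oranimes".
(Check on "whisper": → "hisperw" → "wrepsih" ✓)

oranimes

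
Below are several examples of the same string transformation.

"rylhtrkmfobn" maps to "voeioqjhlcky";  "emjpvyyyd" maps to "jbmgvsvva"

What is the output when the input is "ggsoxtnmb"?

The rule is to swap each adjacent pair of characters (1↔2, 3↔4, ...), then shift every letter 3 places backward in the alphabet (wrapping around).
Applying both steps to "ggsoxtnmb": "ggostxmnb", then "ddlpqujky".

ddlpqujky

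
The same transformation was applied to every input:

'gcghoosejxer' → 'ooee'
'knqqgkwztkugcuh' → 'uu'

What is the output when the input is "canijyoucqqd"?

aiou

Each output is the input with this applied: keep only the vowels.
For "canijyoucqqd" the result is "aiou".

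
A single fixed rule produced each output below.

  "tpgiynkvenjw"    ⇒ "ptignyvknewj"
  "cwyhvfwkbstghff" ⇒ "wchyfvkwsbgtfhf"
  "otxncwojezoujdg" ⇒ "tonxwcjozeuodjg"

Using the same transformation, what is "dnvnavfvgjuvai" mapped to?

ndnvvavfjgvuia

The pattern: swap each adjacent pair of characters (1↔2, 3↔4, ...).
Doing the same to "dnvnavfvgjuvai": "ndnvvavfjgvuia".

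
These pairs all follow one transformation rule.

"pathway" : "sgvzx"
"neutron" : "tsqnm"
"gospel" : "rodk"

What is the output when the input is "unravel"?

The rule is to shift every letter 1 place backward in the alphabet (wrapping around), then delete the first 2 characters.
Applying both steps to "unravel": "tmqzudk", then "qzudk".

qzudk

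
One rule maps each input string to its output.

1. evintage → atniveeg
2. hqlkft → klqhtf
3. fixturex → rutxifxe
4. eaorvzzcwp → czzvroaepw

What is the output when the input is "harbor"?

brahro

In each case the input is transformed by: reverse the string, then move the first 2 characters to the end (rotate left by 2).
Applying both steps to "harbor": "robrah", then "brahro".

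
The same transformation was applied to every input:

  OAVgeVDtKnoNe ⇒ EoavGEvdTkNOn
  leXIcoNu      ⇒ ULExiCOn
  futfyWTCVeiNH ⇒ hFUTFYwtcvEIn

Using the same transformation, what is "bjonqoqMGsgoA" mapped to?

aBJONQOQmgSGO

Looking at the pairs, the operation is to flip the case of every letter, then move the last character to the front.
For "bjonqoqMGsgoA", step one produces "BJONQOQmgSGOa"; step two turns that into "aBJONQOQmgSGO".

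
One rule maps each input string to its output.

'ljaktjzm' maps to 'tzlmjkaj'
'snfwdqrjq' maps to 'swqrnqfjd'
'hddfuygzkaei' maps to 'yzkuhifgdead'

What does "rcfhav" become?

rvfhac

Each output is the input with this applied: sort the characters into reverse alphabetical order, then swap each adjacent pair of characters (1↔2, 3↔4, ...).
Doing the same to "rcfhav": "rvfhac".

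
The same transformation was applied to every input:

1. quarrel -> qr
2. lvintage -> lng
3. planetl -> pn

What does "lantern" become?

lt

The rule is to move the last character to the front, then keep one character in every 3, starting at position 2 (positions 2nd, 5th, 8th, ...).
Working it through for "lantern": intermediate "nlanter", final "lt".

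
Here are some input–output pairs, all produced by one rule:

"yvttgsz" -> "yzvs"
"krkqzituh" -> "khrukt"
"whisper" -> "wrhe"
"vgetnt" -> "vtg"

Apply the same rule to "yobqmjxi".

yioxb

Looking at the pairs, the operation is to take characters alternately from the front and the back (1st, last, 2nd, 2nd-last, ...), then delete the last 3 characters.
Working it through for "yobqmjxi": intermediate "yioxbjqm", final "yioxb".
(Check on "yvttgsz": → "yzvstgt" → "yzvs" ✓)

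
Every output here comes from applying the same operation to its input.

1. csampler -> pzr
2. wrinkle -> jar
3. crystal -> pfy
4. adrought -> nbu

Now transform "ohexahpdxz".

Looking at the pairs, the operation is to keep one character in every 3, starting at position 1 (positions 1st, 4th, 7th, ...), then shift every letter 13 places forward in the alphabet (wrapping around) — i.e. ROT13.
On "ohexahpdxz" that produces "bkcm".

bkcm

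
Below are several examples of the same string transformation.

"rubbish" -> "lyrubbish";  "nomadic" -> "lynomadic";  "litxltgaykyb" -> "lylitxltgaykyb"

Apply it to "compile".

lycompile

Rule — prepend "ly".
Applying that to "compile" gives "lycompile".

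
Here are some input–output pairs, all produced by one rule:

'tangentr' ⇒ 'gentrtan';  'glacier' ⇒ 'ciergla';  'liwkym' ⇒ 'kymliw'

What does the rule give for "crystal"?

stalcry

The rule is to move the first 3 characters to the end (rotate left by 3).
So "crystal" becomes "stalcry".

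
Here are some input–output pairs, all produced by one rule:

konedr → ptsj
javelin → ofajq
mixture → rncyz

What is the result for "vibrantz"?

The pattern: delete the last 2 characters, then shift every letter 5 places forward in the alphabet (wrapping around).
For "vibrantz", step one produces "vibran"; step two turns that into "angwfs".

angwfs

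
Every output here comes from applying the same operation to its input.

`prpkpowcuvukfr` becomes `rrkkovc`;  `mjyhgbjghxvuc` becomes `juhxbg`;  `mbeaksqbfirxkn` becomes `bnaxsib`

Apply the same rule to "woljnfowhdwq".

oqjdfw

What's happening: keep every other character starting from the second (positions 2nd, 4th, 6th, ...), then take characters alternately from the front and the back (1st, last, 2nd, 2nd-last, ...).
On "woljnfowhdwq": the first step gives "ojfwdq", and the second then gives "oqjdfw".
(Check on "mjyhgbjghxvuc": → "jhbgxu" → "juhxbg" ✓)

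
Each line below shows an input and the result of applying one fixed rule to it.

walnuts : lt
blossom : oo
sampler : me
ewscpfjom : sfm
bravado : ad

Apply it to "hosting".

sn

What's happening: keep one character in every 3, starting at position 3 (positions 3rd, 6th, 9th, ...).
For "hosting" the result is "sn".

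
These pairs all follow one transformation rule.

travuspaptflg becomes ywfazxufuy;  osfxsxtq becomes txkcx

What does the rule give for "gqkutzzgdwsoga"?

Each output is the input with this applied: delete the last 3 characters, then shift every letter 5 places forward in the alphabet (wrapping around).
"gqkutzzgdwsoga" → "gqkutzzgdws" → "lvpzyeelibx".
(Check on "travuspaptflg": → "travuspapt" → "ywfazxufuy" ✓)

lvpzyeelibx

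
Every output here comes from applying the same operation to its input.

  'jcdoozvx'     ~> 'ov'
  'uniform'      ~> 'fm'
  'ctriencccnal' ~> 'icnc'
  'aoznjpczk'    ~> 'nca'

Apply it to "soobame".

be

What's happening: move the first character to the end, then keep one character in every 3, starting at position 3 (positions 3rd, 6th, 9th, ...).
Applying both steps to "soobame": "oobames", then "be".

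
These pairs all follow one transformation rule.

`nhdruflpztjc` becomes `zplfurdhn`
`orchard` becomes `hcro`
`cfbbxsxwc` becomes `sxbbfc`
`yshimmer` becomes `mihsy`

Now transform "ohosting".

tsoho

Rule — delete the last 3 characters, then reverse the string.
Starting from "ohosting": after the first operation, "ohost"; after the second, "tsoho".
(Check on "nhdruflpztjc": → "nhdruflpz" → "zplfurdhn" ✓)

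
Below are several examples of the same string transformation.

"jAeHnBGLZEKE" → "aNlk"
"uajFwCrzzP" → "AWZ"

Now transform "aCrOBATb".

In each case the input is transformed by: flip the case of every letter, then keep one character in every 3, starting at position 2 (positions 2nd, 5th, 8th, ...).
For "aCrOBATb" the result is "cbB".

cbB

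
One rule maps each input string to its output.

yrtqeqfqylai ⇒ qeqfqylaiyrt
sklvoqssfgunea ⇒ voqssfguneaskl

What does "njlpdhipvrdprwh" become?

pdhipvrdprwhnjl

The rule is to move the first 3 characters to the end (rotate left by 3).
Doing the same to "njlpdhipvrdprwh": "pdhipvrdprwhnjl".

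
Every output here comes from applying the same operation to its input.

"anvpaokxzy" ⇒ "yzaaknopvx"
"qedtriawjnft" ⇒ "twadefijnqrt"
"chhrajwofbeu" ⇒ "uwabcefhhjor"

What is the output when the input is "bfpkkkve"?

pvbefkkk

Looking at the pairs, the operation is to sort the characters into alphabetical order, then move the last 2 characters to the front (rotate right by 2).
"bfpkkkve" → "pvbefkkk".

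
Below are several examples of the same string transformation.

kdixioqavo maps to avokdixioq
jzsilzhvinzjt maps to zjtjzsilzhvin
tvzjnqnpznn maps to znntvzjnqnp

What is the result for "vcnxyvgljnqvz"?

In each case the input is transformed by: move the last 3 characters to the front (rotate right by 3).
So "vcnxyvgljnqvz" becomes "qvzvcnxyvgljn".

qvzvcnxyvgljn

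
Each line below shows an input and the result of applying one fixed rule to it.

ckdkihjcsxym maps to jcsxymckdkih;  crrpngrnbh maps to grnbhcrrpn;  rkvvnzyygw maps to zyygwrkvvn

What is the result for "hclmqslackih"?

In each case the input is transformed by: swap the front and back halves of the string.
"hclmqslackih" → "lackihhclmqs".

lackihhclmqs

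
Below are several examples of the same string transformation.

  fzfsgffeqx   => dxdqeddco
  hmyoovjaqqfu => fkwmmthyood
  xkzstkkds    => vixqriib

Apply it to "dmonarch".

In each case the input is transformed by: shift every letter 2 places backward in the alphabet (wrapping around), then delete the last character.
Doing the same to "dmonarch": "bkmlypa".

bkmlypa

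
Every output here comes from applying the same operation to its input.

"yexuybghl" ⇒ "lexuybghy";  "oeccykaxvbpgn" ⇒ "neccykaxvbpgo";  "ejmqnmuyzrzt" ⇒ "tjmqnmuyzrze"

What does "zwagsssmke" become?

The transformation: swap the first and last characters.
Doing the same to "zwagsssmke": "ewagsssmkz".

ewagsssmkz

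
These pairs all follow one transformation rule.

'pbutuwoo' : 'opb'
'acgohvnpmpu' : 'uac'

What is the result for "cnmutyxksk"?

Rule — move the first 2 characters to the end (rotate left by 2), then keep only the last 3 characters.
Doing the same to "cnmutyxksk": "kcn".
(Check on "acgohvnpmpu": → "gohvnpmpuac" → "uac" ✓)

kcn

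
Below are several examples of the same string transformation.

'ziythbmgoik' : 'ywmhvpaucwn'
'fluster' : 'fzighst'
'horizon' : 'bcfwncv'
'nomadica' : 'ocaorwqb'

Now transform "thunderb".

The rule is to swap the first and last characters, then shift every letter 12 places backward in the alphabet (wrapping around).
"thunderb" → "bhundert" → "pvibrsfh".

pvibrsfh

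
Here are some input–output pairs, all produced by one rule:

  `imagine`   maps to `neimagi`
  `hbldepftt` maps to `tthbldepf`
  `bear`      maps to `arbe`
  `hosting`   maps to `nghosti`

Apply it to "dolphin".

indolph

The rule is to move the last 2 characters to the front (rotate right by 2).
On "dolphin" that produces "indolph".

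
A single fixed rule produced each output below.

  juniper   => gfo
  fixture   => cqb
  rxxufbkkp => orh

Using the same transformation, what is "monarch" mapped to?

The pattern: shift every letter 3 places backward in the alphabet (wrapping around), then keep one character in every 3, starting at position 1 (positions 1st, 4th, 7th, ...).
Starting from "monarch": after the first operation, "jlkxoze"; after the second, "jxe".

jxe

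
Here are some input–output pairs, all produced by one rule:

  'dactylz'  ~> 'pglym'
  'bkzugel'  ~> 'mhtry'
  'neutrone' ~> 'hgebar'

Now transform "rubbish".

oovfu

The transformation: delete the first 2 characters, then shift every letter 13 places forward in the alphabet (wrapping around) — i.e. ROT13.
On "rubbish": the first step gives "bbish", and the second then gives "oovfu".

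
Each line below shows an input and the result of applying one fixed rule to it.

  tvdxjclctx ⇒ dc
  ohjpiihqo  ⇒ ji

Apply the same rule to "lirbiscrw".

rs

Each output is the input with this applied: keep one character in every 3, starting at position 3 (positions 3rd, 6th, 9th, ...), then delete the last character.
Working it through for "lirbiscrw": intermediate "rsw", final "rs".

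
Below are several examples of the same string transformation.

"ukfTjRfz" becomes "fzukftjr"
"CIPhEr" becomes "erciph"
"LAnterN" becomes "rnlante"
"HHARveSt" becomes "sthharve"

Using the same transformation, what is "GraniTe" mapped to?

The transformation: move the last 2 characters to the front (rotate right by 2), then convert every letter to lowercase.
Applying that to "GraniTe" gives "tegrani".

tegrani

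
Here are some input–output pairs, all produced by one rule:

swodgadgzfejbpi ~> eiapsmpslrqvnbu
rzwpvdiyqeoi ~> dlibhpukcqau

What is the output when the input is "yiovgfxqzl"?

kuahsrjclx

The rule is to shift every letter 12 places forward in the alphabet (wrapping around).
So "yiovgfxqzl" becomes "kuahsrjclx".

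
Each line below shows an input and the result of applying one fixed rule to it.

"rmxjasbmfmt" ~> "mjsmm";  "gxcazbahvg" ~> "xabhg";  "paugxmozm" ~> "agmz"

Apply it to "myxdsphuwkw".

Each output is the input with this applied: keep every other character starting from the second (positions 2nd, 4th, 6th, ...).
For "myxdsphuwkw" the result is "ydpuk".

ydpuk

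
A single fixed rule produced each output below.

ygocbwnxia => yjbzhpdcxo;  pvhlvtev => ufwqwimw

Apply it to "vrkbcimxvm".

ywnwslcdjn

The transformation: shift every letter 1 place forward in the alphabet (wrapping around), then move the last 3 characters to the front (rotate right by 3).
Working it through for "vrkbcimxvm": intermediate "wslcdjnywn", final "ywnwslcdjn".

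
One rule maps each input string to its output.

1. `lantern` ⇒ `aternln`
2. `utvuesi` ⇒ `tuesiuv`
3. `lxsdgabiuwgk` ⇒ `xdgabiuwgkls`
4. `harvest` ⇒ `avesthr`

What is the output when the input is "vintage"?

The transformation: move the first 2 characters to the end (rotate left by 2), then swap the first and last characters.
"vintage" → "ntagevi" → "itagevn".

itagevn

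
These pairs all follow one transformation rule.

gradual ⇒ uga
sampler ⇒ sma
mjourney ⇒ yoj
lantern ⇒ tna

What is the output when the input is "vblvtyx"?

The transformation: sort the characters into reverse alphabetical order, then keep one character in every 3, starting at position 1 (positions 1st, 4th, 7th, ...).
Starting from "vblvtyx": after the first operation, "yxvvtlb"; after the second, "yvb".

yvb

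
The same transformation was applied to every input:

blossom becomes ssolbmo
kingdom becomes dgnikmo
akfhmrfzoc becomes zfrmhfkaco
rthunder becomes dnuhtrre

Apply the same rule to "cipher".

The pattern: move the last 2 characters to the front (rotate right by 2), then reverse the string.
On "cipher" that produces "hpicre".

hpicre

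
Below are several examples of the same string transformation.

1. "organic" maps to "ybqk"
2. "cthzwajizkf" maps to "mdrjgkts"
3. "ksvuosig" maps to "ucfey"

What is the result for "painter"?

The rule is to delete the last 3 characters, then shift every letter 10 places forward in the alphabet (wrapping around).
Starting from "painter": after the first operation, "pain"; after the second, "zksx".

zksx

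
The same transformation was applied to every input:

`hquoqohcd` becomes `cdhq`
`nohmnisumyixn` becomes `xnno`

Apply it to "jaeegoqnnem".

Each output is the input with this applied: move the first 2 characters to the end (rotate left by 2), then keep only the last 4 characters.
Applying both steps to "jaeegoqnnem": "eegoqnnemja", then "emja".

emja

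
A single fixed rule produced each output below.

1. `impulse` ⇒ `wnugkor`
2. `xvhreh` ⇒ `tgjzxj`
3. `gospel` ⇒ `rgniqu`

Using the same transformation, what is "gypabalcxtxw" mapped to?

cdcnezvzyiar

Each output is the input with this applied: move the first 3 characters to the end (rotate left by 3), then shift every letter 2 places forward in the alphabet (wrapping around).
Working it through for "gypabalcxtxw": intermediate "abalcxtxwgyp", final "cdcnezvzyiar".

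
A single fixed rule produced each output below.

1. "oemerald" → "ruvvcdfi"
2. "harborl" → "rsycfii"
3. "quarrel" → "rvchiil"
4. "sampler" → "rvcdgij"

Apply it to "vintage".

rvxzekm

Each output is the input with this applied: sort the characters into alphabetical order, then shift every letter 9 places backward in the alphabet (wrapping around).
Applying that to "vintage" gives "rvxzekm".
(Check on "oemerald": → "adeelmor" → "ruvvcdfi" ✓)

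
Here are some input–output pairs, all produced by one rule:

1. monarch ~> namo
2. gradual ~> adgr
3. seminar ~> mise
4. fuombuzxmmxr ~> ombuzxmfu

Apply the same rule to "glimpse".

Looking at the pairs, the operation is to delete the last 3 characters, then move the first 2 characters to the end (rotate left by 2).
Starting from "glimpse": after the first operation, "glim"; after the second, "imgl".
(Check on "gradual": → "grad" → "adgr" ✓)

imgl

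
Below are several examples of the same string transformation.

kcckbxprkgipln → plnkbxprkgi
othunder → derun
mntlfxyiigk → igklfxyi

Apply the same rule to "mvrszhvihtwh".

What's happening: delete the first 3 characters, then move the last 3 characters to the front (rotate right by 3).
"mvrszhvihtwh" → "szhvihtwh" → "twhszhvih".

twhszhvih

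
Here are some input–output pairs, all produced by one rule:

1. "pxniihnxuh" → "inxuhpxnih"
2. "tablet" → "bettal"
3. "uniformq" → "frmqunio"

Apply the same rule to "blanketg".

netgblak

Each output is the input with this applied: swap the front and back halves of the string, then swap the first and last characters.
"blanketg" → "netgblak".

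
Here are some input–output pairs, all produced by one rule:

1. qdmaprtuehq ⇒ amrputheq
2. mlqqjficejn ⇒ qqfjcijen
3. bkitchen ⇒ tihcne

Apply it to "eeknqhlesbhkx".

nkhqelbskhx

Looking at the pairs, the operation is to delete the first 2 characters, then swap each adjacent pair of characters (1↔2, 3↔4, ...).
Applying both steps to "eeknqhlesbhkx": "knqhlesbhkx", then "nkhqelbskhx".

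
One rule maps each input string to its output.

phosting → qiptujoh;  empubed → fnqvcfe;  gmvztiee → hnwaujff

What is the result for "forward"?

What's happening: shift every letter 1 place forward in the alphabet (wrapping around).
"forward" → "gpsxbse".

gpsxbse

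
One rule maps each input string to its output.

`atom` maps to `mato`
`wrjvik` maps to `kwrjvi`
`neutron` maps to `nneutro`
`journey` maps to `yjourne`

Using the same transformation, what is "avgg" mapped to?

gavg

The rule is to move the last character to the front.
Doing the same to "avgg": "gavg".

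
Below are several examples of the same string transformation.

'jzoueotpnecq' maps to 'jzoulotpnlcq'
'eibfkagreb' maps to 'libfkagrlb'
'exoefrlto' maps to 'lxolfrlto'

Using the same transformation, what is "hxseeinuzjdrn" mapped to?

hxsllinuzjdrn

In each case the input is transformed by: replace every "e" with "l".
So "hxseeinuzjdrn" becomes "hxsllinuzjdrn".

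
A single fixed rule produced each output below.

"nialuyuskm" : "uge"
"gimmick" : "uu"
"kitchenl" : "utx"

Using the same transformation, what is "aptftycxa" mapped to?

bfj

Each output is the input with this applied: shift every letter 12 places forward in the alphabet (wrapping around), then keep one character in every 3, starting at position 2 (positions 2nd, 5th, 8th, ...).
On "aptftycxa": the first step gives "mbfrfkojm", and the second then gives "bfj".
(Check on "nialuyuskm": → "zumxgkgewy" → "uge" ✓)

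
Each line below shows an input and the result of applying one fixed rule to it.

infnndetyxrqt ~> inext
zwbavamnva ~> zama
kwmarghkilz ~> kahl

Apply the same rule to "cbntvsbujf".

The pattern: keep one character in every 3, starting at position 1 (positions 1st, 4th, 7th, ...).
Applying that to "cbntvsbujf" gives "ctbf".

ctbf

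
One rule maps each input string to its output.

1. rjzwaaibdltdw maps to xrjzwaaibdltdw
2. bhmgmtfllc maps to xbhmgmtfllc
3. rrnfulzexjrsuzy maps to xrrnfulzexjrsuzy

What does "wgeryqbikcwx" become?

xwgeryqbikcwx

In each case the input is transformed by: prepend "x".
For "wgeryqbikcwx" the result is "xwgeryqbikcwx".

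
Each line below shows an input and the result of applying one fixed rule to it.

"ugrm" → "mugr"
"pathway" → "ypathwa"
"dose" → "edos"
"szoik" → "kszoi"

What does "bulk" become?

kbul

Looking at the pairs, the operation is to move the last character to the front.
On "bulk" that produces "kbul".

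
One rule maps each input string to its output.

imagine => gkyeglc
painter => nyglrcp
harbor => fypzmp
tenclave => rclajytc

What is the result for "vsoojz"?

tqmmhx

Each output is the input with this applied: shift every letter 2 places backward in the alphabet (wrapping around).
So "vsoojz" becomes "tqmmhx".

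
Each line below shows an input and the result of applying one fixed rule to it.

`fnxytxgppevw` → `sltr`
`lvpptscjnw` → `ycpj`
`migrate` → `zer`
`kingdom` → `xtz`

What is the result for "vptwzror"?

ijb

Looking at the pairs, the operation is to shift every letter 13 places forward in the alphabet (wrapping around) — i.e. ROT13, then keep one character in every 3, starting at position 1 (positions 1st, 4th, 7th, ...).
On "vptwzror": the first step gives "icgjmebe", and the second then gives "ijb".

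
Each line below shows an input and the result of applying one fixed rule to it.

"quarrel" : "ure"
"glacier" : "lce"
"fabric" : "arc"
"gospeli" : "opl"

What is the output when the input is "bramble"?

rml

Rule — keep every other character starting from the second (positions 2nd, 4th, 6th, ...).
Applying that to "bramble" gives "rml".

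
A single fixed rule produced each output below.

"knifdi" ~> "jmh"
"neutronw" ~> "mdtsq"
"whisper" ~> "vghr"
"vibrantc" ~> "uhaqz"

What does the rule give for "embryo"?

Rule — shift every letter 1 place backward in the alphabet (wrapping around), then delete the last 3 characters.
So "embryo" becomes "dla".

dla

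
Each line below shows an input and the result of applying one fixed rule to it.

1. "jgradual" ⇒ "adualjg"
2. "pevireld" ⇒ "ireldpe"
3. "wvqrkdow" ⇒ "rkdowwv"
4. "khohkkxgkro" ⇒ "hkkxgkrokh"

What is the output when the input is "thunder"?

The pattern: move the first 3 characters to the end (rotate left by 3), then delete the last character.
For "thunder", step one produces "nderthu"; step two turns that into "nderth".

nderth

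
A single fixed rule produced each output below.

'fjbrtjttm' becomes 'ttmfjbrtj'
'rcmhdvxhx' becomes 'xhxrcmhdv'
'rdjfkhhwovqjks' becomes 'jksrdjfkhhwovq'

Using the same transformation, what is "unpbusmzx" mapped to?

mzxunpbus

The transformation: move the last 3 characters to the front (rotate right by 3).
Applying that to "unpbusmzx" gives "mzxunpbus".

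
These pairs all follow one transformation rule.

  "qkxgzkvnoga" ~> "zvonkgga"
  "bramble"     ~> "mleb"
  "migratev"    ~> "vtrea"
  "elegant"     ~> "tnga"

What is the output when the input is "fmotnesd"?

Looking at the pairs, the operation is to delete the first 3 characters, then sort the characters into reverse alphabetical order.
"fmotnesd" → "tnesd" → "tsned".

tsned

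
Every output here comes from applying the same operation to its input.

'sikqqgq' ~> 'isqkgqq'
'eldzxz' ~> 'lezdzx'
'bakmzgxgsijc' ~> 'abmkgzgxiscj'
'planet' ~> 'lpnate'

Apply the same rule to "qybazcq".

Each output is the input with this applied: swap each adjacent pair of characters (1↔2, 3↔4, ...).
On "qybazcq" that produces "yqabczq".

yqabczq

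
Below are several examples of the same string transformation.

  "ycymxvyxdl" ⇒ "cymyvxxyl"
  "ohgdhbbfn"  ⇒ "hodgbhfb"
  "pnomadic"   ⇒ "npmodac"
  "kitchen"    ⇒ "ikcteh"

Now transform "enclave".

Each output is the input with this applied: swap each adjacent pair of characters (1↔2, 3↔4, ...), then delete the last character.
Applying both steps to "enclave": "nelcvae", then "nelcva".

nelcva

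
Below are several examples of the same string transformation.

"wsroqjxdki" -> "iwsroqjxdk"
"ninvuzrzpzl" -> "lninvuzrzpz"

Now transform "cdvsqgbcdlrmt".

tcdvsqgbcdlrm

In each case the input is transformed by: move the last character to the front.
For "cdvsqgbcdlrmt" the result is "tcdvsqgbcdlrm".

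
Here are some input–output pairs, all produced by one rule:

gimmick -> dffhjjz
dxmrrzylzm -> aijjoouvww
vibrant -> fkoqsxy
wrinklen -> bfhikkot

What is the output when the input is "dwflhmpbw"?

aceijmtty

In each case the input is transformed by: shift every letter 3 places backward in the alphabet (wrapping around), then sort the characters into alphabetical order.
Applying that to "dwflhmpbw" gives "aceijmtty".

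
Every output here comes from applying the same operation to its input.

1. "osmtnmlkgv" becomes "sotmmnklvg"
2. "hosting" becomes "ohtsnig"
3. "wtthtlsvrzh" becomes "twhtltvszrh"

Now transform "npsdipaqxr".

In each case the input is transformed by: swap each adjacent pair of characters (1↔2, 3↔4, ...).
Applying that to "npsdipaqxr" gives "pndspiqarx".

pndspiqarx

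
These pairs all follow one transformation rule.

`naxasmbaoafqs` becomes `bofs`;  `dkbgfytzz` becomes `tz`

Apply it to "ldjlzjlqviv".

In each case the input is transformed by: keep every other character starting from the first (positions 1st, 3rd, 5th, ...), then delete the first 3 characters.
Working it through for "ldjlzjlqviv": intermediate "ljzlvv", final "lvv".

lvv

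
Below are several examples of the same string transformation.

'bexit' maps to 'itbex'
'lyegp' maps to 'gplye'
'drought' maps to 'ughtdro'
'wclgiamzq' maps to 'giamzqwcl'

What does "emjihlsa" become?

The pattern: move the first 3 characters to the end (rotate left by 3).
Applying that to "emjihlsa" gives "ihlsaemj".

ihlsaemj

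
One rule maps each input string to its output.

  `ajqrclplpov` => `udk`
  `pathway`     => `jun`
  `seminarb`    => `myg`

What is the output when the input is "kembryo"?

eyg

Each output is the input with this applied: shift every letter 6 places backward in the alphabet (wrapping around), then keep only the first 3 characters.
Starting from "kembryo": after the first operation, "eygvlsi"; after the second, "eyg".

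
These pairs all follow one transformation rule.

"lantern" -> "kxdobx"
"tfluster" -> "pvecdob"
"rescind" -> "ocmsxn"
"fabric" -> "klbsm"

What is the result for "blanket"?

Each output is the input with this applied: delete the first character, then shift every letter 10 places forward in the alphabet (wrapping around).
Starting from "blanket": after the first operation, "lanket"; after the second, "vkxuod".

vkxuod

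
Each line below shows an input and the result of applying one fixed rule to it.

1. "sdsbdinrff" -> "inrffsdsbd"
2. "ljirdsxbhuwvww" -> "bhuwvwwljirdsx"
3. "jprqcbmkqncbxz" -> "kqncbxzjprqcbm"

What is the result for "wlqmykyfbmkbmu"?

fbmkbmuwlqmyky

What's happening: swap the front and back halves of the string.
So "wlqmykyfbmkbmu" becomes "fbmkbmuwlqmyky".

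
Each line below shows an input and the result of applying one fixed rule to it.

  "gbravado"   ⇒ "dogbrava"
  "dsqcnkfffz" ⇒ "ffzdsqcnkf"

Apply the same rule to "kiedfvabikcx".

ikcxkiedfvab

The rule is to move the first 2 characters to the end (rotate left by 2), then swap the front and back halves of the string.
Applying both steps to "kiedfvabikcx": "edfvabikcxki", then "ikcxkiedfvab".
(Check on "dsqcnkfffz": → "qcnkfffzds" → "ffzdsqcnkf" ✓)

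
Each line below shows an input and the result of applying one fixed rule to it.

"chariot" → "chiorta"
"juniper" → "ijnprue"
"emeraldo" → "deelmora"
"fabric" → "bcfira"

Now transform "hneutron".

hnnortue

Each output is the input with this applied: sort the characters into alphabetical order, then move the first character to the end.
For "hneutron", step one produces "ehnnortu"; step two turns that into "hnnortue".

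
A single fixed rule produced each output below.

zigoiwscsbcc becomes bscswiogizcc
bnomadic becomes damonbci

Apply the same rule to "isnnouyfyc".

The transformation: move the last 2 characters to the front (rotate right by 2), then reverse the string.
On "isnnouyfyc": the first step gives "ycisnnouyf", and the second then gives "fyuonnsicy".

fyuonnsicy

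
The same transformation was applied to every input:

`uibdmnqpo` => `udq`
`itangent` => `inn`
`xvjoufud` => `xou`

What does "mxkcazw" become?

mcw

Looking at the pairs, the operation is to keep one character in every 3, starting at position 1 (positions 1st, 4th, 7th, ...).
Applying that to "mxkcazw" gives "mcw".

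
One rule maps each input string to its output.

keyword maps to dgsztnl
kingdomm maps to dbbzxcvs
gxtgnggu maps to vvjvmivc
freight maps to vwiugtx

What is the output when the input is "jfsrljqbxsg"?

The pattern: shift every letter 11 places backward in the alphabet (wrapping around), then move the last 3 characters to the front (rotate right by 3).
Starting from "jfsrljqbxsg": after the first operation, "yuhgayfqmhv"; after the second, "mhvyuhgayfq".

mhvyuhgayfq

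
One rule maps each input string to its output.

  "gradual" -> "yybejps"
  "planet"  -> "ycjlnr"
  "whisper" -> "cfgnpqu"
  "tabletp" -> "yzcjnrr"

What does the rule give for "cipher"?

acfgnp

Rule — sort the characters into alphabetical order, then shift every letter 2 places backward in the alphabet (wrapping around).
Working it through for "cipher": intermediate "cehipr", final "acfgnp".
(Check on "whisper": → "ehiprsw" → "cfgnpqu" ✓)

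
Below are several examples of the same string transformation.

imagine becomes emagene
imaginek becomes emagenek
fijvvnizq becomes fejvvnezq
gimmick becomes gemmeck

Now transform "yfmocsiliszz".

In each case the input is transformed by: replace every "i" with "e".
For "yfmocsiliszz" the result is "yfmocseleszz".

yfmocseleszz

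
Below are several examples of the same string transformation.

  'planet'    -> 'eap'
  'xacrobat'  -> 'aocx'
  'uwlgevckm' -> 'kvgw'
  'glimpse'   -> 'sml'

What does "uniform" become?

The rule is to reverse the string, then keep every other character starting from the second (positions 2nd, 4th, 6th, ...).
For "uniform", step one produces "mrofinu"; step two turns that into "rfn".
(Check on "xacrobat": → "taborcax" → "aocx" ✓)

rfn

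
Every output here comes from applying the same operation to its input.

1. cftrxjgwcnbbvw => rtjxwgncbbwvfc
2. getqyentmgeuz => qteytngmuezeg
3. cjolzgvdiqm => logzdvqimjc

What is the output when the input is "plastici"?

saiticlp

What's happening: swap each adjacent pair of characters (1↔2, 3↔4, ...), then move the first 2 characters to the end (rotate left by 2).
Doing the same to "plastici": "saiticlp".
(Check on "cjolzgvdiqm": → "jclogzdvqim" → "logzdvqimjc" ✓)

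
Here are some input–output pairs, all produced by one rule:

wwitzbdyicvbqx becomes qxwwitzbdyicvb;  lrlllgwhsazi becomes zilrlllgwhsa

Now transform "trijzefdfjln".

lntrijzefdfj

Looking at the pairs, the operation is to move the last 2 characters to the front (rotate right by 2).
For "trijzefdfjln" the result is "lntrijzefdfj".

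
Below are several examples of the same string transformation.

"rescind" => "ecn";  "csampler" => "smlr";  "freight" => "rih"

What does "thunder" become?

What's happening: keep every other character starting from the second (positions 2nd, 4th, 6th, ...).
For "thunder" the result is "hne".

hne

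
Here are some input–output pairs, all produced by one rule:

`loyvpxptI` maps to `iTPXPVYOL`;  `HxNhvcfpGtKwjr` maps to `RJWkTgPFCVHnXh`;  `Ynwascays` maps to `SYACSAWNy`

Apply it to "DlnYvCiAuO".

The rule is to reverse the string, then flip the case of every letter.
For "DlnYvCiAuO", step one produces "OuAiCvYnlD"; step two turns that into "oUaIcVyNLd".

oUaIcVyNLd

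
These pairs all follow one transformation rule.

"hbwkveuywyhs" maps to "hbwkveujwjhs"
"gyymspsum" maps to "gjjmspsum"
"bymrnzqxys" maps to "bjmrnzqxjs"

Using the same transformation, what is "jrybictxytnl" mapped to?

In each case the input is transformed by: replace every "y" with "j".
Applying that to "jrybictxytnl" gives "jrjbictxjtnl".

jrjbictxjtnl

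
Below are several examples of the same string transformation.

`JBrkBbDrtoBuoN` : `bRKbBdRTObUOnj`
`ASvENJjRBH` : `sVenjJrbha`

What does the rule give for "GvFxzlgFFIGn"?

VfXZLGffigNg

The transformation: move the first character to the end, then flip the case of every letter.
Applying both steps to "GvFxzlgFFIGn": "vFxzlgFFIGnG", then "VfXZLGffigNg".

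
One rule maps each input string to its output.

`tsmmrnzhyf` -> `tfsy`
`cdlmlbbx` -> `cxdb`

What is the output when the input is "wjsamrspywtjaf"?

What's happening: take characters alternately from the front and the back (1st, last, 2nd, 2nd-last, ...), then keep only the first 4 characters.
"wjsamrspywtjaf" → "wfjasjatmwrysp" → "wfja".
(Check on "tsmmrnzhyf": → "tfsymhmzrn" → "tfsy" ✓)

wfja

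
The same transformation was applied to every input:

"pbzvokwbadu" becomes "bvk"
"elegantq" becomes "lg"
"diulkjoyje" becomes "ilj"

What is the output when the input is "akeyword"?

ky

The rule is to keep every other character starting from the second (positions 2nd, 4th, 6th, ...), then delete the last 2 characters.
Working it through for "akeyword": intermediate "kyod", final "ky".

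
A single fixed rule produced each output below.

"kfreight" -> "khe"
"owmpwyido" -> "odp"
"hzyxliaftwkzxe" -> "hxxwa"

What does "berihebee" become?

bei

Looking at the pairs, the operation is to take characters alternately from the front and the back (1st, last, 2nd, 2nd-last, ...), then keep one character in every 3, starting at position 1 (positions 1st, 4th, 7th, ...).
Working it through for "berihebee": intermediate "beeerbieh", final "bei".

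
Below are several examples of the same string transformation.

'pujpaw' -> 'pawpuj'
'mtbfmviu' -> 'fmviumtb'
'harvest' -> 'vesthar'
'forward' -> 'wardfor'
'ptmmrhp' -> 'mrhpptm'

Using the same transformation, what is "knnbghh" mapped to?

Each output is the input with this applied: move the first 3 characters to the end (rotate left by 3).
For "knnbghh" the result is "bghhknn".

bghhknn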